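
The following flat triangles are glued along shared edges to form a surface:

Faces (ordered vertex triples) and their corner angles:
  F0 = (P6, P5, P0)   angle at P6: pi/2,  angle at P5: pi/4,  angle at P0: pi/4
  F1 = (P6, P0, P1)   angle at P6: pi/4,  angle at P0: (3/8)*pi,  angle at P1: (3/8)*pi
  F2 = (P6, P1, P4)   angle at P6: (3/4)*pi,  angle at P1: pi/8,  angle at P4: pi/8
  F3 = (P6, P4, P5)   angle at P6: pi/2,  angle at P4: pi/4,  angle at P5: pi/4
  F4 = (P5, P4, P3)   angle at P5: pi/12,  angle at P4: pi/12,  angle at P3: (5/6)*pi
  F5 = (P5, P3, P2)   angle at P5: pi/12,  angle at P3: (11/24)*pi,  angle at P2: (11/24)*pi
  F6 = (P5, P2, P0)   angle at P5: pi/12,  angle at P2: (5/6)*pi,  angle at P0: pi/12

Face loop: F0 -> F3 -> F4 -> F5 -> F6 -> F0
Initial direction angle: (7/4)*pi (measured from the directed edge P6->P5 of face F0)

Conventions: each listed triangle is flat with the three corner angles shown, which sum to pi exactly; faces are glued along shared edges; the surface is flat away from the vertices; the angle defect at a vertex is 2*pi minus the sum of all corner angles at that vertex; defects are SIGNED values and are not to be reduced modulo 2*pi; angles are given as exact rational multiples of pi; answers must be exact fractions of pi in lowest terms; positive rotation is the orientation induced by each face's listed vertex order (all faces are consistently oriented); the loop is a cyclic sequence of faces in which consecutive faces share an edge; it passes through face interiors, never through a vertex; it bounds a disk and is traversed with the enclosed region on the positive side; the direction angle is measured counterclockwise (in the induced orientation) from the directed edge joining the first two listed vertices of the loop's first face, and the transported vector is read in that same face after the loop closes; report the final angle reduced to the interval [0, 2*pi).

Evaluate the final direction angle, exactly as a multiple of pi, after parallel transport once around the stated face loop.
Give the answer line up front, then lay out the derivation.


Answer: final direction angle = pi

enclosed vertex P5: corner angles sum to (3/4)*pi, defect = 2*pi - (3/4)*pi = (5/4)*pi
final direction = starting direction + enclosed defect total, reduced mod 2*pi (induced orientation)
final angle = (7/4)*pi + (5/4)*pi = pi (mod 2*pi)


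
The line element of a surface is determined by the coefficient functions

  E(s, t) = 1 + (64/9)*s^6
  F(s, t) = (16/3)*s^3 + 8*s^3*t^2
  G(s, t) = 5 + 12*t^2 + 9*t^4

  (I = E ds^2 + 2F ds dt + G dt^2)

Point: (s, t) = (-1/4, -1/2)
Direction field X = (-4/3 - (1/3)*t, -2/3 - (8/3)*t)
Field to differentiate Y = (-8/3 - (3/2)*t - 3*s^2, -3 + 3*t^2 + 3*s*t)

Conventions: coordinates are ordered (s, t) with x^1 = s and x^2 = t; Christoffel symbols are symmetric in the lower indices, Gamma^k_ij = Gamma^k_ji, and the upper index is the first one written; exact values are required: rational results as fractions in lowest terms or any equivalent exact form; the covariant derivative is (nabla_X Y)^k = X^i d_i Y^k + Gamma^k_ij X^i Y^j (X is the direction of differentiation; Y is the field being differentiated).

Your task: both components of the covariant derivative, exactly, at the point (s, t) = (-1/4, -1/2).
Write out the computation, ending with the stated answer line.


E = 577/576, F = -11/96, G = 137/16 at the point
E_s = -1/24, E_t = 0, F_s = 11/8, F_t = 1/8, G_s = 0, G_t = -33/2
EG - F^2 = 4933/576;  g^inv = (576/4933) * [[137/16, 11/96], [11/96, 577/576]]
first-kind symbols [ij,l] = (1/2)(d_i g_jl + d_j g_il - d_l g_ij): [ss,s] = E_s/2 = -1/48, [ss,t] = F_s - E_t/2 = 11/8, [st,s] = E_t/2 = 0, [st,t] = G_s/2 = 0, [tt,s] = F_t - G_s/2 = 1/8, [tt,t] = G_t/2 = -33/4
Gamma^s_ij = (G*[ij,s] - F*[ij,t])/(EG - F^2), Gamma^t_ij = (E*[ij,t] - F*[ij,s])/(EG - F^2)
Gamma_sss = -12/4933, Gamma_sst = 0, Gamma_stt = 72/4933, Gamma_tss = 792/4933, Gamma_tst = 0, Gamma_ttt = -4752/4933
X = (-7/6, 2/3), Y = (-101/48, -15/8) at the point

Answer: (nabla_X Y)^s = -328445/118392, (nabla_X Y)^t = 8369/9866


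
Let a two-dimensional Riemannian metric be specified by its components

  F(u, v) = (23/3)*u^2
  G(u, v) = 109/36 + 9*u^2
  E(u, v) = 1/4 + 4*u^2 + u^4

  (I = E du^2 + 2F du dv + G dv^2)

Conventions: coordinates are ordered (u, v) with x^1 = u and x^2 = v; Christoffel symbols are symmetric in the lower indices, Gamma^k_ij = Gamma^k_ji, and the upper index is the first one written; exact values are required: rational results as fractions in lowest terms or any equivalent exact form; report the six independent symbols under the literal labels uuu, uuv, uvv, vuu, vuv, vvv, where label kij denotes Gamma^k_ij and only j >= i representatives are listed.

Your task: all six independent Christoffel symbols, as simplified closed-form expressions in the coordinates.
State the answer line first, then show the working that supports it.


Answer: Gamma_uuu = (2592*u^5 - 10872*u^3 + 1744*u)/(1296*u^6 - 2844*u^4 + 2068*u^2 + 109), Gamma_uuv = -9936*u^3/(1296*u^6 - 2844*u^4 + 2068*u^2 + 109), Gamma_uvv = (-11664*u^3 - 3924*u)/(1296*u^6 - 2844*u^4 + 2068*u^2 + 109), Gamma_vuu = (4416*u^3 + 552*u)/(1296*u^6 - 2844*u^4 + 2068*u^2 + 109), Gamma_vuv = (1296*u^5 + 5184*u^3 + 324*u)/(1296*u^6 - 2844*u^4 + 2068*u^2 + 109), Gamma_vvv = 9936*u^3/(1296*u^6 - 2844*u^4 + 2068*u^2 + 109)

E = 1/4 + 4*u^2 + u^4; F = (23/3)*u^2; G = 109/36 + 9*u^2
Gamma^k_ij = (1/2) g^{kl} (d_i g_jl + d_j g_il - d_l g_ij), with g^inv = (1/(EG-F^2)) [[G, -F], [-F, E]]
first partials: E_u = 8*u + 4*u^3, E_v = 0, F_u = (46/3)*u, F_v = 0, G_u = 18*u, G_v = 0
D = EG - F^2 = 109/144 + (517/36)*u^2 - (79/4)*u^4 + 9*u^6
expanded: Gamma^u_uu = (G E_u - 2F F_u + F E_v)/(2D), Gamma^u_uv = (G E_v - F G_u)/(2D), Gamma^u_vv = (2G F_v - G G_u - F G_v)/(2D), Gamma^v_uu = (2E F_u - E E_v - F E_u)/(2D), Gamma^v_uv = (E G_u - F E_v)/(2D), Gamma^v_vv = (E G_v - 2F F_v + F G_u)/(2D); substitute and cancel common factors


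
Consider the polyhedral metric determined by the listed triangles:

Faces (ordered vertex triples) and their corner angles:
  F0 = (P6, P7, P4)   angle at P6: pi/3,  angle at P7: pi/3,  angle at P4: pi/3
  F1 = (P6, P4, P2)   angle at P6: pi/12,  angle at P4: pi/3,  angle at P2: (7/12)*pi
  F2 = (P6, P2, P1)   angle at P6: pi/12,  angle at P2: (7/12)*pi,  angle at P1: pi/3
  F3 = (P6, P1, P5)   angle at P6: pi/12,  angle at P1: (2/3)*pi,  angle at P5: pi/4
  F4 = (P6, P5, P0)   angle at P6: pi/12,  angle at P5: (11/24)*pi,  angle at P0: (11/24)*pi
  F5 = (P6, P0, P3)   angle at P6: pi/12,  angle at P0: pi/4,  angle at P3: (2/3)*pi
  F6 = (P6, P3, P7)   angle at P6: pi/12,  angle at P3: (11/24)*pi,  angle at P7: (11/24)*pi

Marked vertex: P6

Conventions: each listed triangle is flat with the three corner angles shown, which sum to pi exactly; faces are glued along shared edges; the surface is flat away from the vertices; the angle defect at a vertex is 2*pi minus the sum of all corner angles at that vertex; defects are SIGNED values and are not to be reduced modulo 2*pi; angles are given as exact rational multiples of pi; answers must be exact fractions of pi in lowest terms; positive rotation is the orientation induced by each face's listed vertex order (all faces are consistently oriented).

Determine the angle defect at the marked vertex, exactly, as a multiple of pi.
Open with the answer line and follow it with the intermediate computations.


Answer: defect(P6) = (7/6)*pi

Sum of corner angles at P6: (5/6)*pi
defect = 2*pi - (5/6)*pi


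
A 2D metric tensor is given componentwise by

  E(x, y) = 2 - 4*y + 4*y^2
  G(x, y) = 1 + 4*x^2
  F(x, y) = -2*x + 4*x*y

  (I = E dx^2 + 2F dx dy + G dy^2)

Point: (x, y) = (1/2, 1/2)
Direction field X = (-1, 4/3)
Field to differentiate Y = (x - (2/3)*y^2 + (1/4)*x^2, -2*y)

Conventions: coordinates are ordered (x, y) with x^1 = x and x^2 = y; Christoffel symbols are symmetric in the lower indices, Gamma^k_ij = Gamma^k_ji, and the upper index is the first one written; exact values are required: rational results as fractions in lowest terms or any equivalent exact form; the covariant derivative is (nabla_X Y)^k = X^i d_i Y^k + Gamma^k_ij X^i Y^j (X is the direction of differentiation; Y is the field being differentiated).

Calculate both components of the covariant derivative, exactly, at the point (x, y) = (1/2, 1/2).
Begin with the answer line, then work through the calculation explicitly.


Answer: (nabla_X Y)^x = -77/36, (nabla_X Y)^y = -41/36

E = 1, F = 0, G = 2 at the point
E_x = 0, E_y = 0, F_x = 0, F_y = 2, G_x = 4, G_y = 0
EG - F^2 = 2;  g^inv = (1/2) * [[2, 0], [0, 1]]
first-kind symbols [ij,l] = (1/2)(d_i g_jl + d_j g_il - d_l g_ij): [xx,x] = E_x/2 = 0, [xx,y] = F_x - E_y/2 = 0, [xy,x] = E_y/2 = 0, [xy,y] = G_x/2 = 2, [yy,x] = F_y - G_x/2 = 0, [yy,y] = G_y/2 = 0
Gamma^x_ij = (G*[ij,x] - F*[ij,y])/(EG - F^2), Gamma^y_ij = (E*[ij,y] - F*[ij,x])/(EG - F^2)
Gamma_xxx = 0, Gamma_xxy = 0, Gamma_xyy = 0, Gamma_yxx = 0, Gamma_yxy = 1, Gamma_yyy = 0
X = (-1, 4/3), Y = (19/48, -1) at the point


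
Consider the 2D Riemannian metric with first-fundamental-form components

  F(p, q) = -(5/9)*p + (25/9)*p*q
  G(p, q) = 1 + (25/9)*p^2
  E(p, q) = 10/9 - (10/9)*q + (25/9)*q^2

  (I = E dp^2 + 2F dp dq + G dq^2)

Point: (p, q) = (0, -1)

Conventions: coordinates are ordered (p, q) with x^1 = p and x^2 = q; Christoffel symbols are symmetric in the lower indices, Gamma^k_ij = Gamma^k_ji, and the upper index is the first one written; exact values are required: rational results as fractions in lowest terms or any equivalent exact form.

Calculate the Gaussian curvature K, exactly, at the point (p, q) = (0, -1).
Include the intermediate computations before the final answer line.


E = 5, F = 0, G = 1, EG - F^2 = 5 at the point
E_p = 0, E_q = -20/3, F_p = -10/3, F_q = 0, G_p = 0, G_q = 0
E_qq = 50/9, F_pq = 25/9, G_pp = 50/9
Compute both Brioschi determinants and normalise by (EG - F^2)^2.
M1 = [[-E_qq/2 + F_pq - G_pp/2, E_p/2, F_p - E_q/2], [F_q - G_p/2, E, F], [G_q/2, F, G]] = [[-25/9, 0, 0], [0, 5, 0], [0, 0, 1]]; det M1 = -125/9
M2 = [[0, E_q/2, G_p/2], [E_q/2, E, F], [G_p/2, F, G]] = [[0, -10/3, 0], [-10/3, 5, 0], [0, 0, 1]]; det M2 = -100/9
det M1 - det M2 = -25/9; K = -25/9 / (5)^2 = -1/9

Answer: K = -1/9


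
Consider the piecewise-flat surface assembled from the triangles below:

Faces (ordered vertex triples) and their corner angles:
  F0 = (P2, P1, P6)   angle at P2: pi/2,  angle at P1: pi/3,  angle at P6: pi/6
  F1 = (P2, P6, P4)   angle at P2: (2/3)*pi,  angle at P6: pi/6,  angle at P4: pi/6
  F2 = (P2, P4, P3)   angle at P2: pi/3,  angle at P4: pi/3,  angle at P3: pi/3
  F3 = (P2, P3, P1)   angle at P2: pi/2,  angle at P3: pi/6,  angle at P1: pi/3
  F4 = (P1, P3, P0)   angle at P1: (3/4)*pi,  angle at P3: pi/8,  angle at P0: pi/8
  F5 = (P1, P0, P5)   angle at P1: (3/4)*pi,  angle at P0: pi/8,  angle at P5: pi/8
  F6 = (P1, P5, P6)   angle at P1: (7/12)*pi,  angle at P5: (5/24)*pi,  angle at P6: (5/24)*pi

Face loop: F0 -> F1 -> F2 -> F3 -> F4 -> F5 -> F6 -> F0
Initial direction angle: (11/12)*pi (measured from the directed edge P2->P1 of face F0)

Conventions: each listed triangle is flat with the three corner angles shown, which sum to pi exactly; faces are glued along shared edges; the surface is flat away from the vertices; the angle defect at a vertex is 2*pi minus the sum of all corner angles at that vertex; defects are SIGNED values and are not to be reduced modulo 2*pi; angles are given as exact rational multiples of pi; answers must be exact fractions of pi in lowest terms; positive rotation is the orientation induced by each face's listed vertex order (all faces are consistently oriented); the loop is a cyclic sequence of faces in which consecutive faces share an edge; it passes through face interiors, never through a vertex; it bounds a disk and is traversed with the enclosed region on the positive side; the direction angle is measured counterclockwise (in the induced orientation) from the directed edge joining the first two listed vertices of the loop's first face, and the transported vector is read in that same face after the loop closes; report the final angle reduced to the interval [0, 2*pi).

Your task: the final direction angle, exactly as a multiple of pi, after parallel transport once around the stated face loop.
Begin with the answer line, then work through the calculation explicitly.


Answer: final direction angle = pi/6

enclosed vertex P1: corner angles sum to (11/4)*pi, defect = 2*pi - (11/4)*pi = (-3/4)*pi
enclosed vertex P2: corner angles sum to 2*pi, defect = 2*pi - 2*pi = 0
adding the enclosed defects to the starting angle (mod 2*pi, induced orientation) gives the holonomy
final angle = (11/12)*pi - (3/4)*pi = pi/6 (mod 2*pi)


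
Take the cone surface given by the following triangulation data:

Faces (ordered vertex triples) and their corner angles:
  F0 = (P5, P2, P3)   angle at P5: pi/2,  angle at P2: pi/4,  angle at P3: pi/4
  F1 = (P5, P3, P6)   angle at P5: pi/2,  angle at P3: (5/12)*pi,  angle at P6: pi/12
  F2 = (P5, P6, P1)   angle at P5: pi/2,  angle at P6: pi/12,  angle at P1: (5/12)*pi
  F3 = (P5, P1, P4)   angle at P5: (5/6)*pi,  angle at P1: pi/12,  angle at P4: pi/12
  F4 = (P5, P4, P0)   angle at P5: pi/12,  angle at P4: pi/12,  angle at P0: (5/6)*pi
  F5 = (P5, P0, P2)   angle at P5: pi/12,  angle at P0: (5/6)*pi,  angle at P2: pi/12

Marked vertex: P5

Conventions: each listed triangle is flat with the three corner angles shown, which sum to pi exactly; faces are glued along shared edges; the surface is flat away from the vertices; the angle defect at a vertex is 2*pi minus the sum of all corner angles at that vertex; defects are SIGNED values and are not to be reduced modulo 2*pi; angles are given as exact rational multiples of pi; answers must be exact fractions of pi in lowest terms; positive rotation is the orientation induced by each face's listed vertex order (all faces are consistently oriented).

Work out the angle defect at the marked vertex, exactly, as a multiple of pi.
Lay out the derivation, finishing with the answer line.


Sum of corner angles at P5: (5/2)*pi
defect = 2*pi - (5/2)*pi

Answer: defect(P5) = -pi/2


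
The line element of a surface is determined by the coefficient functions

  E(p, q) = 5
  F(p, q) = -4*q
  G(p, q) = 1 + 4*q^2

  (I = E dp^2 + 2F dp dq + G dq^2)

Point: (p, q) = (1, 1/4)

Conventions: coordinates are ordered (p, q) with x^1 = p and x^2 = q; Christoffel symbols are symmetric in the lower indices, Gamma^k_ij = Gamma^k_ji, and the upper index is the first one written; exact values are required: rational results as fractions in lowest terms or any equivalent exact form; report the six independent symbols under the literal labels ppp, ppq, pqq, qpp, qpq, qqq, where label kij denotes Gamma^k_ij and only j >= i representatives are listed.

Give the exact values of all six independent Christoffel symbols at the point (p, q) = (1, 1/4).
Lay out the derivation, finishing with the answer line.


E = 5, F = -1, G = 5/4 at the point
E_p = 0, E_q = 0, F_p = 0, F_q = -4, G_p = 0, G_q = 2
EG - F^2 = 21/4;  g^inv = (4/21) * [[5/4, 1], [1, 5]]
first-kind symbols [ij,l] = (1/2)(d_i g_jl + d_j g_il - d_l g_ij): [pp,p] = E_p/2 = 0, [pp,q] = F_p - E_q/2 = 0, [pq,p] = E_q/2 = 0, [pq,q] = G_p/2 = 0, [qq,p] = F_q - G_p/2 = -4, [qq,q] = G_q/2 = 1
Gamma^p_ij = (G*[ij,p] - F*[ij,q])/(EG - F^2), Gamma^q_ij = (E*[ij,q] - F*[ij,p])/(EG - F^2)

Answer: Gamma_ppp = 0, Gamma_ppq = 0, Gamma_pqq = -16/21, Gamma_qpp = 0, Gamma_qpq = 0, Gamma_qqq = 4/21


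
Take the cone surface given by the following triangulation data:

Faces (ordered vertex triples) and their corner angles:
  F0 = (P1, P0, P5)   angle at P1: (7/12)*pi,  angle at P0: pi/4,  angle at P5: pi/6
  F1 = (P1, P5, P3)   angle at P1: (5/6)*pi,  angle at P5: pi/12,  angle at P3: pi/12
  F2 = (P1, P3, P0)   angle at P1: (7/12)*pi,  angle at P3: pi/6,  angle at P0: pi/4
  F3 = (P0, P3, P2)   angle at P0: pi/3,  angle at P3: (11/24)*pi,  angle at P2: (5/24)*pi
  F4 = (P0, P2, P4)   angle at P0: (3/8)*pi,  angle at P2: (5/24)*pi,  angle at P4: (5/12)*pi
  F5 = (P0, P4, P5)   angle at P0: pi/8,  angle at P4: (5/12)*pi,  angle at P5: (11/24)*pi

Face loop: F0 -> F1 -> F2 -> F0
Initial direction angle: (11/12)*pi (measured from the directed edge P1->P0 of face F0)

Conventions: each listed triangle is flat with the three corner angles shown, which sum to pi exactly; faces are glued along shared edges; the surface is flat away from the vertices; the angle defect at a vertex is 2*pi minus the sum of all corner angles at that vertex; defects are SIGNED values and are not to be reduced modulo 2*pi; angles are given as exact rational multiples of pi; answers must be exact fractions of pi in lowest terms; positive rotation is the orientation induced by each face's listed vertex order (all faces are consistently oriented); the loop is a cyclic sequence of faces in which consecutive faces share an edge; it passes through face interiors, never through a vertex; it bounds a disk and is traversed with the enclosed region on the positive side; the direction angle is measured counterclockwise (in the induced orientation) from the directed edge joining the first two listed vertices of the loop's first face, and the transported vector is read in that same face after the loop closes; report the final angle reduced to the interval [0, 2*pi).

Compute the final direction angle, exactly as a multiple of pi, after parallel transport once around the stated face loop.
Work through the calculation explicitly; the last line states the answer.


enclosed vertex P1: corner angles sum to 2*pi, defect = 2*pi - 2*pi = 0
the rotation equals the total enclosed defect, so the final angle is initial + defects (mod 2*pi)
final angle = (11/12)*pi + 0 = (11/12)*pi (mod 2*pi)

Answer: final direction angle = (11/12)*pi


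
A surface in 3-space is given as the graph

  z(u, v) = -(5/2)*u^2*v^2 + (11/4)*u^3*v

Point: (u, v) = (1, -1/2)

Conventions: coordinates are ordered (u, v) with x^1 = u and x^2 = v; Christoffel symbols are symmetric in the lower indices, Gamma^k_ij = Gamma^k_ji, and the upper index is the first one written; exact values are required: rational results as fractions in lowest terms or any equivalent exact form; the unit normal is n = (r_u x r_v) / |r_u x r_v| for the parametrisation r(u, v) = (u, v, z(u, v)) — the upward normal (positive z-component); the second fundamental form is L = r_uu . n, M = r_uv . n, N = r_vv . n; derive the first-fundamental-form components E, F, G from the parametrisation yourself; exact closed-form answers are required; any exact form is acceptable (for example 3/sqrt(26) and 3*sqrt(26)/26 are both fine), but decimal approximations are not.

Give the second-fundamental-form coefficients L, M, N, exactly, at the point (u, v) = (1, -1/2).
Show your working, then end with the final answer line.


z_u = -43/8, z_v = 21/4, z_uu = -19/2, z_uv = 53/4, z_vv = -5
E = 1913/64, F = -903/32, G = 457/16; answer radicand W^2 = 3677/64
unnormalised second-form numerators: l = -19/2, m = 53/4, n = -5; L = l/sqrt(3677/64), and similarly M = m/sqrt(W^2), N = n/sqrt(W^2)

Answer: L = -76*sqrt(3677)/3677, M = 106*sqrt(3677)/3677, N = -40*sqrt(3677)/3677


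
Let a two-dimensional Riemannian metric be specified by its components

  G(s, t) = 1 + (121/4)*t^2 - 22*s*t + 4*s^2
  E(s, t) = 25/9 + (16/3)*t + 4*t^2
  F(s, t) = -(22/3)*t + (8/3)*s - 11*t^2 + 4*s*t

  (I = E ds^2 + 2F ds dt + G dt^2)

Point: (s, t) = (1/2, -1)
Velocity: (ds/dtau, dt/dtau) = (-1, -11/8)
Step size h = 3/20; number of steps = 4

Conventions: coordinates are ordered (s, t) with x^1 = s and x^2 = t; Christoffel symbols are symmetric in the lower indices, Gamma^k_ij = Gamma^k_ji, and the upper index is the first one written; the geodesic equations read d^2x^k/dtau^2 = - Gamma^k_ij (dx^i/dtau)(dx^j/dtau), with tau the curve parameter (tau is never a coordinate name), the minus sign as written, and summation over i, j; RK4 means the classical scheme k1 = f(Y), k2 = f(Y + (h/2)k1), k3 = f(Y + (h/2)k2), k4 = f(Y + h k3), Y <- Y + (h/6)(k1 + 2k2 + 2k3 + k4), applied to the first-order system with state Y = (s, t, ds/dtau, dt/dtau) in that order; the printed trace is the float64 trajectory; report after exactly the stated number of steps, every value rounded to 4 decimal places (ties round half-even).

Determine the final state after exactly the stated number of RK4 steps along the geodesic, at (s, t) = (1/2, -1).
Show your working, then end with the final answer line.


f(Y) = (ds/dtau, dt/dtau, -Gamma^s_ij Y'^i Y'^j, -Gamma^t_ij Y'^i Y'^j) with the Gammas evaluated at the stage position; h = 0.150000; intermediate values shown to 6 dp
step 0: s = 0.5000, t = -1.0000, ds/dtau = -1.0000, dt/dtau = -1.3750
step 1:
  k1: at (s, t) = (0.500000, -1.000000), (ds/dtau, dt/dtau) = (-1.000000, -1.375000); Gamma_sss = 0.000000, Gamma_sst = -0.030515, Gamma_stt = 0.083916, Gamma_tss = 0.000000, Gamma_tst = 0.297521, Gamma_ttt = -0.818182; k1 = (-1.000000, -1.375000, -0.074738, 0.728693)
  k2: at (s, t) = (0.425000, -1.103125), (ds/dtau, dt/dtau) = (-1.005605, -1.320348); Gamma_sss = 0.000000, Gamma_sst = -0.035192, Gamma_stt = 0.096777, Gamma_tss = 0.000000, Gamma_tst = 0.278866, Gamma_ttt = -0.766880; k2 = (-1.005605, -1.320348, -0.075262, 0.596390)
  k3: at (s, t) = (0.424580, -1.099026), (ds/dtau, dt/dtau) = (-1.005645, -1.330271); Gamma_sss = 0.000000, Gamma_sst = -0.035100, Gamma_stt = 0.096524, Gamma_tss = 0.000000, Gamma_tst = 0.279825, Gamma_ttt = -0.769519; k3 = (-1.005645, -1.330271, -0.076900, 0.613067)
  k4: at (s, t) = (0.349153, -1.199541), (ds/dtau, dt/dtau) = (-1.011535, -1.283040); Gamma_sss = 0.000000, Gamma_sst = -0.038500, Gamma_stt = 0.105874, Gamma_tss = 0.000000, Gamma_tst = 0.263556, Gamma_ttt = -0.724778; k4 = (-1.011535, -1.283040, -0.074356, 0.509018)
  Y <- Y + (h/6)(k1 + 2k2 + 2k3 + k4): s = 0.3491, t = -1.1990, ds/dtau = -1.0113, dt/dtau = -1.2836
step 2:
  k1: at (s, t) = (0.349149, -1.198982), (ds/dtau, dt/dtau) = (-1.011335, -1.283584); Gamma_sss = 0.000000, Gamma_sst = -0.038492, Gamma_stt = 0.105853, Gamma_tss = 0.000000, Gamma_tst = 0.263670, Gamma_ttt = -0.725092; k1 = (-1.011335, -1.283584, -0.074467, 0.510096)
  k2: at (s, t) = (0.273299, -1.295251), (ds/dtau, dt/dtau) = (-1.016920, -1.245327); Gamma_sss = 0.000000, Gamma_sst = -0.040939, Gamma_stt = 0.112582, Gamma_tss = 0.000000, Gamma_tst = 0.249785, Gamma_ttt = -0.686908; k2 = (-1.016920, -1.245327, -0.070907, 0.432630)
  k3: at (s, t) = (0.272880, -1.292381), (ds/dtau, dt/dtau) = (-1.016653, -1.251137); Gamma_sss = 0.000000, Gamma_sst = -0.040931, Gamma_stt = 0.112561, Gamma_tss = 0.000000, Gamma_tst = 0.250340, Gamma_ttt = -0.688436; k3 = (-1.016653, -1.251137, -0.072070, 0.440787)
  k4: at (s, t) = (0.196651, -1.386652), (ds/dtau, dt/dtau) = (-1.022146, -1.217466); Gamma_sss = 0.000000, Gamma_sst = -0.042734, Gamma_stt = 0.117519, Gamma_tss = 0.000000, Gamma_tst = 0.238007, Gamma_ttt = -0.654518; k4 = (-1.022146, -1.217466, -0.067830, 0.377778)
  Y <- Y + (h/6)(k1 + 2k2 + 2k3 + k4): s = 0.1966, t = -1.3863, ds/dtau = -1.0220, dt/dtau = -1.2177
step 3:
  k1: at (s, t) = (0.196633, -1.386331), (ds/dtau, dt/dtau) = (-1.022042, -1.217717); Gamma_sss = 0.000000, Gamma_sst = -0.042735, Gamma_stt = 0.117520, Gamma_tss = 0.000000, Gamma_tst = 0.238062, Gamma_ttt = -0.654670; k1 = (-1.022042, -1.217717, -0.067891, 0.378204)
  k2: at (s, t) = (0.119980, -1.477660), (ds/dtau, dt/dtau) = (-1.027134, -1.189351); Gamma_sss = 0.000000, Gamma_sst = -0.044052, Gamma_stt = 0.121144, Gamma_tss = 0.000000, Gamma_tst = 0.227246, Gamma_ttt = -0.624927; k2 = (-1.027134, -1.189351, -0.063734, 0.328776)
  k3: at (s, t) = (0.119598, -1.475533), (ds/dtau, dt/dtau) = (-1.026822, -1.193058); Gamma_sss = 0.000000, Gamma_sst = -0.044070, Gamma_stt = 0.121192, Gamma_tss = 0.000000, Gamma_tst = 0.227594, Gamma_ttt = -0.625884; k3 = (-1.026822, -1.193058, -0.064527, 0.333244)
  k4: at (s, t) = (0.042610, -1.565290), (ds/dtau, dt/dtau) = (-1.031721, -1.167730); Gamma_sss = 0.000000, Gamma_sst = -0.045032, Gamma_stt = 0.123837, Gamma_tss = 0.000000, Gamma_tst = 0.217845, Gamma_ttt = -0.599073; k4 = (-1.031721, -1.167730, -0.060358, 0.291986)
  Y <- Y + (h/6)(k1 + 2k2 + 2k3 + k4): s = 0.0426, t = -1.5651, ds/dtau = -1.0317, dt/dtau = -1.1679
step 4:
  k1: at (s, t) = (0.042592, -1.565088), (ds/dtau, dt/dtau) = (-1.031661, -1.167861); Gamma_sss = 0.000000, Gamma_sst = -0.045034, Gamma_stt = 0.123843, Gamma_tss = 0.000000, Gamma_tst = 0.217874, Gamma_ttt = -0.599155; k1 = (-1.031661, -1.167861, -0.060393, 0.292180)
  k2: at (s, t) = (-0.034783, -1.652678), (ds/dtau, dt/dtau) = (-1.036190, -1.145947); Gamma_sss = 0.000000, Gamma_sst = -0.045727, Gamma_stt = 0.125749, Gamma_tss = 0.000000, Gamma_tst = 0.209158, Gamma_ttt = -0.575184; k2 = (-1.036190, -1.145947, -0.056539, 0.258613)
  k3: at (s, t) = (-0.035123, -1.651034), (ds/dtau, dt/dtau) = (-1.035901, -1.148465); Gamma_sss = 0.000000, Gamma_sst = -0.045750, Gamma_stt = 0.125814, Gamma_tss = 0.000000, Gamma_tst = 0.209389, Gamma_ttt = -0.575821; k3 = (-1.035901, -1.148465, -0.057087, 0.261272)
  k4: at (s, t) = (-0.112794, -1.737358), (ds/dtau, dt/dtau) = (-1.040224, -1.128670); Gamma_sss = 0.000000, Gamma_sst = -0.046234, Gamma_stt = 0.127144, Gamma_tss = 0.000000, Gamma_tst = 0.201439, Gamma_ttt = -0.553958; k4 = (-1.040224, -1.128670, -0.053404, 0.232678)
  Y <- Y + (h/6)(k1 + 2k2 + 2k3 + k4): s = -0.1128, t = -1.7372, ds/dtau = -1.0402, dt/dtau = -1.1287

Answer: s = -0.1128, t = -1.7372, ds/dtau = -1.0402, dt/dtau = -1.1287


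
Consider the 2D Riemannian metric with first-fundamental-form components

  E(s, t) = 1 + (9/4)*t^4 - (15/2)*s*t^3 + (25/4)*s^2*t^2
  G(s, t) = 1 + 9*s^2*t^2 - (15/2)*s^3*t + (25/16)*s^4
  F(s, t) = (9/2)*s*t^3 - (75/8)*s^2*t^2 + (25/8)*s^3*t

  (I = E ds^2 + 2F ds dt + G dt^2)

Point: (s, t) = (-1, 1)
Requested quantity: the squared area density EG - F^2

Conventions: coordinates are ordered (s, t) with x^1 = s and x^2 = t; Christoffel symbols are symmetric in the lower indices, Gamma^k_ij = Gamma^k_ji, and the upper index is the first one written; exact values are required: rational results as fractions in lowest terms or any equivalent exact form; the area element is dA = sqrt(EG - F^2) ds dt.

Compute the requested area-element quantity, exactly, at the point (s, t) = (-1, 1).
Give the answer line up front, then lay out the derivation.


Answer: EG - F^2 = 561/16

E = 17, F = -17, G = 305/16; EG - F^2 = 561/16


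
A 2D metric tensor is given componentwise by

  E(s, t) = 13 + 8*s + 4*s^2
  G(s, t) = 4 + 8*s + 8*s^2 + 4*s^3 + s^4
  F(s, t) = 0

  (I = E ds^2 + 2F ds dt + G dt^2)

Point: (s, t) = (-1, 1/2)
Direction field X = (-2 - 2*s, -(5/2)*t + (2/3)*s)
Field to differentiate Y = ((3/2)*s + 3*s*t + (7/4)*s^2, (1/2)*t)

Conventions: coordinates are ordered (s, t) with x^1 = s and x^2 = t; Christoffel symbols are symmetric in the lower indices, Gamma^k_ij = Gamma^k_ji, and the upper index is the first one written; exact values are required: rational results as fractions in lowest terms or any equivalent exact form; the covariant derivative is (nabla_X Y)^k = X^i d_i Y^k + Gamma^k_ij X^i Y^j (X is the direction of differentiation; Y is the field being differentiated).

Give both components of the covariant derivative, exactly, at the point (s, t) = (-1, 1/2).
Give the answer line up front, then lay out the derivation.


Answer: (nabla_X Y)^s = 23/4, (nabla_X Y)^t = -23/24

E = 9, F = 0, G = 1 at the point
E_s = 0, E_t = 0, F_s = 0, F_t = 0, G_s = 0, G_t = 0
EG - F^2 = 9;  g^inv = (1/9) * [[1, 0], [0, 9]]
first-kind symbols [ij,l] = (1/2)(d_i g_jl + d_j g_il - d_l g_ij): [ss,s] = E_s/2 = 0, [ss,t] = F_s - E_t/2 = 0, [st,s] = E_t/2 = 0, [st,t] = G_s/2 = 0, [tt,s] = F_t - G_s/2 = 0, [tt,t] = G_t/2 = 0
Gamma^s_ij = (G*[ij,s] - F*[ij,t])/(EG - F^2), Gamma^t_ij = (E*[ij,t] - F*[ij,s])/(EG - F^2)
Gamma_sss = 0, Gamma_sst = 0, Gamma_stt = 0, Gamma_tss = 0, Gamma_tst = 0, Gamma_ttt = 0
X = (0, -23/12), Y = (-5/4, 1/4) at the point


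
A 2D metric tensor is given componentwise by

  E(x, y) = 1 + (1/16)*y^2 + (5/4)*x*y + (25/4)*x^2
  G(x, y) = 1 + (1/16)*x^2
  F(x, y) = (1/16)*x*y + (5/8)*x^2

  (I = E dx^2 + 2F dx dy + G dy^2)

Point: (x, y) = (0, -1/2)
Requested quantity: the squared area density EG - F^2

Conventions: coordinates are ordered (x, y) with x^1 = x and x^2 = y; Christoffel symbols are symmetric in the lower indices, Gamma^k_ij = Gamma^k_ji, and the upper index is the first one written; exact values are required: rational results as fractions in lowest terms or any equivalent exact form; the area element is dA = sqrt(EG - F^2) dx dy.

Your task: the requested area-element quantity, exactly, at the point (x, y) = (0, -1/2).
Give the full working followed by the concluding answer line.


E = 65/64, F = 0, G = 1; EG - F^2 = 65/64

Answer: EG - F^2 = 65/64


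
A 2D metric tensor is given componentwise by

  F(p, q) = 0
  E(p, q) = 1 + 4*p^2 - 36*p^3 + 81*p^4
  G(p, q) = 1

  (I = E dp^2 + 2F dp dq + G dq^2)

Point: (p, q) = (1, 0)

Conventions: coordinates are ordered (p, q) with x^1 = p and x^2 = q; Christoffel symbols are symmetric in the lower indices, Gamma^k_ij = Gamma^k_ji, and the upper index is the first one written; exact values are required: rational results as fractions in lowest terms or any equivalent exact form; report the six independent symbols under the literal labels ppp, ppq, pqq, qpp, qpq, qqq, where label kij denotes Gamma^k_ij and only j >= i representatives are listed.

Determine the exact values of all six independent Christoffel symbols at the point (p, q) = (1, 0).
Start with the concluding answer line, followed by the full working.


Answer: Gamma_ppp = 56/25, Gamma_ppq = 0, Gamma_pqq = 0, Gamma_qpp = 0, Gamma_qpq = 0, Gamma_qqq = 0

E = 50, F = 0, G = 1 at the point
E_p = 224, E_q = 0, F_p = 0, F_q = 0, G_p = 0, G_q = 0
EG - F^2 = 50;  g^inv = (1/50) * [[1, 0], [0, 50]]
first-kind symbols [ij,l] = (1/2)(d_i g_jl + d_j g_il - d_l g_ij): [pp,p] = E_p/2 = 112, [pp,q] = F_p - E_q/2 = 0, [pq,p] = E_q/2 = 0, [pq,q] = G_p/2 = 0, [qq,p] = F_q - G_p/2 = 0, [qq,q] = G_q/2 = 0
Gamma^p_ij = (G*[ij,p] - F*[ij,q])/(EG - F^2), Gamma^q_ij = (E*[ij,q] - F*[ij,p])/(EG - F^2)


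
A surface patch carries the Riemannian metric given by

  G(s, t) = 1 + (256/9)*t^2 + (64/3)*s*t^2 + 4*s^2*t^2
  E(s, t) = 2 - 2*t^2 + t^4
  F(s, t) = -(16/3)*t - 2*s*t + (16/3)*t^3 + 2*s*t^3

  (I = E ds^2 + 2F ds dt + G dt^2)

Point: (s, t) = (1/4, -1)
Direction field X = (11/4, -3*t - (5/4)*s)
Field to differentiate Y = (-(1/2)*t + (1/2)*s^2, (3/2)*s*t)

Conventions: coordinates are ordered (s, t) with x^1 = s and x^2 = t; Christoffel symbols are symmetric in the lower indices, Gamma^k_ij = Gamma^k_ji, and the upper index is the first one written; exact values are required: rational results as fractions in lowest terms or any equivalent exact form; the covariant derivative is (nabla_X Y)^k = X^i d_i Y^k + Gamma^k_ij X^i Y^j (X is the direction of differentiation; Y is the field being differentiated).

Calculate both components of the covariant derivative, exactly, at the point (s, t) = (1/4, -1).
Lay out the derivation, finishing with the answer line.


E = 1, F = 0, G = 1261/36 at the point
E_s = 0, E_t = 0, F_s = 0, F_t = 35/3, G_s = 70/3, G_t = -1225/18
EG - F^2 = 1261/36;  g^inv = (36/1261) * [[1261/36, 0], [0, 1]]
first-kind symbols [ij,l] = (1/2)(d_i g_jl + d_j g_il - d_l g_ij): [ss,s] = E_s/2 = 0, [ss,t] = F_s - E_t/2 = 0, [st,s] = E_t/2 = 0, [st,t] = G_s/2 = 35/3, [tt,s] = F_t - G_s/2 = 0, [tt,t] = G_t/2 = -1225/36
Gamma^s_ij = (G*[ij,s] - F*[ij,t])/(EG - F^2), Gamma^t_ij = (E*[ij,t] - F*[ij,s])/(EG - F^2)
Gamma_sss = 0, Gamma_sst = 0, Gamma_stt = 0, Gamma_tss = 0, Gamma_tst = 420/1261, Gamma_ttt = -1225/1261
X = (11/4, 43/16), Y = (17/32, -3/8) at the point

Answer: (nabla_X Y)^s = -21/32, (nabla_X Y)^t = -323799/161408


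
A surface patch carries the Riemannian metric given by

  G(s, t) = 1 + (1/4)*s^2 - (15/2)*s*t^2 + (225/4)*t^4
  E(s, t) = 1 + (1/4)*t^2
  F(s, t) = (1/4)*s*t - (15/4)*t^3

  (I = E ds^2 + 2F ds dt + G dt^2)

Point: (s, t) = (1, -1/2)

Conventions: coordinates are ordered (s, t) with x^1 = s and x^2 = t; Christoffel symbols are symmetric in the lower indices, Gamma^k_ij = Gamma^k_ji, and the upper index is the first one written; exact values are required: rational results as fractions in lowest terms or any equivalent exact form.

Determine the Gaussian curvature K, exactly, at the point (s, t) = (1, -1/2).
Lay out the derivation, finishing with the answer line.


E = 17/16, F = 11/32, G = 185/64, EG - F^2 = 189/64 at the point
E_s = 0, E_t = -1/4, F_s = -1/8, F_t = -41/16, G_s = -11/8, G_t = -165/8
E_tt = 1/2, F_st = 1/4, G_ss = 1/2
Apply the Brioschi formula K = (det M1 - det M2)/(EG - F^2)^2 over the derivative matrices of E, F, G.
M1 = [[-E_tt/2 + F_st - G_ss/2, E_s/2, F_s - E_t/2], [F_t - G_s/2, E, F], [G_t/2, F, G]] = [[-1/4, 0, 0], [-15/8, 17/16, 11/32], [-165/16, 11/32, 185/64]]; det M1 = -189/256
M2 = [[0, E_t/2, G_s/2], [E_t/2, E, F], [G_s/2, F, G]] = [[0, -1/8, -11/16], [-1/8, 17/16, 11/32], [-11/16, 11/32, 185/64]]; det M2 = -125/256
det M1 - det M2 = -1/4; K = -1/4 / (189/64)^2 = -1024/35721

Answer: K = -1024/35721


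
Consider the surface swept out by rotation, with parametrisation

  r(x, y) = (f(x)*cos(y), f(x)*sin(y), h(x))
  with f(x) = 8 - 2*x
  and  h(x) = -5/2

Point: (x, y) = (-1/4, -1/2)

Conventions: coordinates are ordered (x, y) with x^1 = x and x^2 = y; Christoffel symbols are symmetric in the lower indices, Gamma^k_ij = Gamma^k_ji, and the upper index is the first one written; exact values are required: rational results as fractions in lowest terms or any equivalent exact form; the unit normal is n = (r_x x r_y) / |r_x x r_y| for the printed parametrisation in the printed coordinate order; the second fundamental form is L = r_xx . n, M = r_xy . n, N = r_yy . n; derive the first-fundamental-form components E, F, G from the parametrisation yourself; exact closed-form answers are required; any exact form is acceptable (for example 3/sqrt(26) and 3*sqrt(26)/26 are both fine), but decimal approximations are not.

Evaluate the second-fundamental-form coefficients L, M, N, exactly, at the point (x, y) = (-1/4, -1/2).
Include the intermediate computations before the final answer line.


f = 17/2, f' = -2, f'' = 0, h' = 0, h'' = 0
E = 4, F = 0, G = 289/4; answer radicand W^2 = 4
unnormalised second-form numerators: l = 0, m = 0, n = 0; L = l/sqrt(4), and similarly M = m/sqrt(W^2), N = n/sqrt(W^2)

Answer: L = 0, M = 0, N = 0


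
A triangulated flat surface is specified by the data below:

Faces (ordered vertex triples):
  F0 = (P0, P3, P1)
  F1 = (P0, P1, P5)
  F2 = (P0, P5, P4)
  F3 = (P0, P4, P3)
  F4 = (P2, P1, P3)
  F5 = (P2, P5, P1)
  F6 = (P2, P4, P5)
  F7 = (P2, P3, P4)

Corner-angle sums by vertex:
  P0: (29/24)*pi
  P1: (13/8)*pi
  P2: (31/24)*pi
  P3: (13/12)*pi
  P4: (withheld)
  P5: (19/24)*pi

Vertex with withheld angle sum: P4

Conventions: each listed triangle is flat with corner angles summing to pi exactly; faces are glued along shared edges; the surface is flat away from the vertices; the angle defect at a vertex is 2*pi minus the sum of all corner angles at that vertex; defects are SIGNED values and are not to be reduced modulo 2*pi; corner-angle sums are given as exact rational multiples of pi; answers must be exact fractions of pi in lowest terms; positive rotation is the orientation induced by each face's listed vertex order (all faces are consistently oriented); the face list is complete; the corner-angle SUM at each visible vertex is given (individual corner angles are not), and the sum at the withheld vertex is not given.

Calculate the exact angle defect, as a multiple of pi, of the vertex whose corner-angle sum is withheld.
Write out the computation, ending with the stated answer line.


V = 6, E = 12, F = 8; chi = V - E + F = 2
Gauss-Bonnet: total defect = 2*pi*chi = 4*pi; visible defects sum to 4*pi

Answer: defect(P4) = 0


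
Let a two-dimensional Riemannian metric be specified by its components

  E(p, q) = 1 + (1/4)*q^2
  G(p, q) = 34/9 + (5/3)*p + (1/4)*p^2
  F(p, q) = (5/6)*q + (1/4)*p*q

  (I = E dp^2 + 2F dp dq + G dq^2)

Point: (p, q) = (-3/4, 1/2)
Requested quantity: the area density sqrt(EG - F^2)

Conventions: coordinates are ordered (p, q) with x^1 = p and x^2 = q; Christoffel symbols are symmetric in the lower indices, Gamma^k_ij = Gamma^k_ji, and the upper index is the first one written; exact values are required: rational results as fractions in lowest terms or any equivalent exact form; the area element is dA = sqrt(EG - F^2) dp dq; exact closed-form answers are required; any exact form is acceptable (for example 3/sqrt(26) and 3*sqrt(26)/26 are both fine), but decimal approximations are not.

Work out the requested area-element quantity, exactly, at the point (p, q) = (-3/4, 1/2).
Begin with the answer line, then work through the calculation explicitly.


Answer: sqrt(EG - F^2) = 11*sqrt(13)/24

E = 17/16, F = 31/96, G = 1537/576; EG - F^2 = 1573/576


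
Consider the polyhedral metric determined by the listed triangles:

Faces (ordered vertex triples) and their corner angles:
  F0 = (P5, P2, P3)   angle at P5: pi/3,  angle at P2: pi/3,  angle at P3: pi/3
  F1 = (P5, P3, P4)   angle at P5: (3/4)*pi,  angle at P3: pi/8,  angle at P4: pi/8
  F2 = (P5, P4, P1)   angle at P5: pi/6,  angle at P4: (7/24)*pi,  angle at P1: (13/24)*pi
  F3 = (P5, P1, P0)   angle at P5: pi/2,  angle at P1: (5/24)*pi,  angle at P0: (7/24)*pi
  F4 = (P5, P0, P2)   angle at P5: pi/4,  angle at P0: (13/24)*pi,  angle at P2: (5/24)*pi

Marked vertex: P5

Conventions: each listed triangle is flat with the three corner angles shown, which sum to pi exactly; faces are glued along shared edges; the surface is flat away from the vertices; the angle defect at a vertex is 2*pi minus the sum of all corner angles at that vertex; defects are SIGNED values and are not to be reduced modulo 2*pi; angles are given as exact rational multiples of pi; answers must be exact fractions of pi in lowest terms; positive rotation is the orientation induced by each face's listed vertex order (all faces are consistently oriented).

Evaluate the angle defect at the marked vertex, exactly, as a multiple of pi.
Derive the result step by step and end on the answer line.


Sum of corner angles at P5: 2*pi
defect = 2*pi - 2*pi

Answer: defect(P5) = 0


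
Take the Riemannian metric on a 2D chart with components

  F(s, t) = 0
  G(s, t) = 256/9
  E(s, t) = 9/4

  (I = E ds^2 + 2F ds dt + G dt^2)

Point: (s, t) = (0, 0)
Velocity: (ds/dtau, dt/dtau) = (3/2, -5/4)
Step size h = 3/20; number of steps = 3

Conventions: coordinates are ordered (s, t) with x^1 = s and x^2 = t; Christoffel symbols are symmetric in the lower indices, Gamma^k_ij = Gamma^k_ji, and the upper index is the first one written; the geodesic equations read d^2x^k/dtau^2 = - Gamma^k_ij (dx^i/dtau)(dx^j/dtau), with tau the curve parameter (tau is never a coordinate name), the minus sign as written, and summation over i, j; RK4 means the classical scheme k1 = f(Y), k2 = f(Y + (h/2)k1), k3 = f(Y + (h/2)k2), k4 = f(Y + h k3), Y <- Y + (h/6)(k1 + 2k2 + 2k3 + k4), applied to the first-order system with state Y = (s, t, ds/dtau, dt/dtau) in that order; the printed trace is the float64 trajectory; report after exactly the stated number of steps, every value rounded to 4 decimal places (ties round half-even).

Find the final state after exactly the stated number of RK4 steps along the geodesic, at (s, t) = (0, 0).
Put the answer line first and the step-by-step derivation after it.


Answer: s = 0.6750, t = -0.5625, ds/dtau = 1.5000, dt/dtau = -1.2500

f(Y) = (ds/dtau, dt/dtau, -Gamma^s_ij Y'^i Y'^j, -Gamma^t_ij Y'^i Y'^j) with the Gammas evaluated at the stage position; h = 0.150000; intermediate values shown to 6 dp
step 0: s = 0.0000, t = 0.0000, ds/dtau = 1.5000, dt/dtau = -1.2500
step 1:
  k1: at (s, t) = (0.000000, 0.000000), (ds/dtau, dt/dtau) = (1.500000, -1.250000); Gamma_sss = 0.000000, Gamma_sst = 0.000000, Gamma_stt = 0.000000, Gamma_tss = 0.000000, Gamma_tst = 0.000000, Gamma_ttt = 0.000000; k1 = (1.500000, -1.250000, 0.000000, 0.000000)
  k2: at (s, t) = (0.112500, -0.093750), (ds/dtau, dt/dtau) = (1.500000, -1.250000); Gamma_sss = 0.000000, Gamma_sst = 0.000000, Gamma_stt = 0.000000, Gamma_tss = 0.000000, Gamma_tst = 0.000000, Gamma_ttt = 0.000000; k2 = (1.500000, -1.250000, 0.000000, 0.000000)
  k3: at (s, t) = (0.112500, -0.093750), (ds/dtau, dt/dtau) = (1.500000, -1.250000); Gamma_sss = 0.000000, Gamma_sst = 0.000000, Gamma_stt = 0.000000, Gamma_tss = 0.000000, Gamma_tst = 0.000000, Gamma_ttt = 0.000000; k3 = (1.500000, -1.250000, 0.000000, 0.000000)
  k4: at (s, t) = (0.225000, -0.187500), (ds/dtau, dt/dtau) = (1.500000, -1.250000); Gamma_sss = 0.000000, Gamma_sst = 0.000000, Gamma_stt = 0.000000, Gamma_tss = 0.000000, Gamma_tst = 0.000000, Gamma_ttt = 0.000000; k4 = (1.500000, -1.250000, 0.000000, 0.000000)
  Y <- Y + (h/6)(k1 + 2k2 + 2k3 + k4): s = 0.2250, t = -0.1875, ds/dtau = 1.5000, dt/dtau = -1.2500
step 2:
  k1: at (s, t) = (0.225000, -0.187500), (ds/dtau, dt/dtau) = (1.500000, -1.250000); Gamma_sss = 0.000000, Gamma_sst = 0.000000, Gamma_stt = 0.000000, Gamma_tss = 0.000000, Gamma_tst = 0.000000, Gamma_ttt = 0.000000; k1 = (1.500000, -1.250000, 0.000000, 0.000000)
  k2: at (s, t) = (0.337500, -0.281250), (ds/dtau, dt/dtau) = (1.500000, -1.250000); Gamma_sss = 0.000000, Gamma_sst = 0.000000, Gamma_stt = 0.000000, Gamma_tss = 0.000000, Gamma_tst = 0.000000, Gamma_ttt = 0.000000; k2 = (1.500000, -1.250000, 0.000000, 0.000000)
  k3: at (s, t) = (0.337500, -0.281250), (ds/dtau, dt/dtau) = (1.500000, -1.250000); Gamma_sss = 0.000000, Gamma_sst = 0.000000, Gamma_stt = 0.000000, Gamma_tss = 0.000000, Gamma_tst = 0.000000, Gamma_ttt = 0.000000; k3 = (1.500000, -1.250000, 0.000000, 0.000000)
  k4: at (s, t) = (0.450000, -0.375000), (ds/dtau, dt/dtau) = (1.500000, -1.250000); Gamma_sss = 0.000000, Gamma_sst = 0.000000, Gamma_stt = 0.000000, Gamma_tss = 0.000000, Gamma_tst = 0.000000, Gamma_ttt = 0.000000; k4 = (1.500000, -1.250000, 0.000000, 0.000000)
  Y <- Y + (h/6)(k1 + 2k2 + 2k3 + k4): s = 0.4500, t = -0.3750, ds/dtau = 1.5000, dt/dtau = -1.2500
step 3:
  k1: at (s, t) = (0.450000, -0.375000), (ds/dtau, dt/dtau) = (1.500000, -1.250000); Gamma_sss = 0.000000, Gamma_sst = 0.000000, Gamma_stt = 0.000000, Gamma_tss = 0.000000, Gamma_tst = 0.000000, Gamma_ttt = 0.000000; k1 = (1.500000, -1.250000, 0.000000, 0.000000)
  k2: at (s, t) = (0.562500, -0.468750), (ds/dtau, dt/dtau) = (1.500000, -1.250000); Gamma_sss = 0.000000, Gamma_sst = 0.000000, Gamma_stt = 0.000000, Gamma_tss = 0.000000, Gamma_tst = 0.000000, Gamma_ttt = 0.000000; k2 = (1.500000, -1.250000, 0.000000, 0.000000)
  k3: at (s, t) = (0.562500, -0.468750), (ds/dtau, dt/dtau) = (1.500000, -1.250000); Gamma_sss = 0.000000, Gamma_sst = 0.000000, Gamma_stt = 0.000000, Gamma_tss = 0.000000, Gamma_tst = 0.000000, Gamma_ttt = 0.000000; k3 = (1.500000, -1.250000, 0.000000, 0.000000)
  k4: at (s, t) = (0.675000, -0.562500), (ds/dtau, dt/dtau) = (1.500000, -1.250000); Gamma_sss = 0.000000, Gamma_sst = 0.000000, Gamma_stt = 0.000000, Gamma_tss = 0.000000, Gamma_tst = 0.000000, Gamma_ttt = 0.000000; k4 = (1.500000, -1.250000, 0.000000, 0.000000)
  Y <- Y + (h/6)(k1 + 2k2 + 2k3 + k4): s = 0.6750, t = -0.5625, ds/dtau = 1.5000, dt/dtau = -1.2500
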